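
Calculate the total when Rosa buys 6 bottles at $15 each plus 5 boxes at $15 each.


Cost of bottles:
6 x $15 = $90
Cost of boxes:
5 x $15 = $75
Add both:
$90 + $75 = $165

$165


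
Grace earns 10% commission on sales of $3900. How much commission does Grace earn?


Convert rate to decimal:
10% = 0.1
Multiply by sales:
$3900 x 0.1 = $390

$390


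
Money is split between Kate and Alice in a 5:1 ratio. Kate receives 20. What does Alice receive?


Find the multiplier:
20 / 5 = 4
Apply to Alice's share:
1 x 4 = 4

4


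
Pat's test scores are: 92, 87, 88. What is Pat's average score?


Add the scores:
92 + 87 + 88 = 267
Divide by the number of tests:
267 / 3 = 89

89


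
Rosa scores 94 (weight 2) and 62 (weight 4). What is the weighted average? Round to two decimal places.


Weighted sum:
2 x 94 + 4 x 62 = 436
Total weight:
2 + 4 = 6
Weighted average:
436 / 6 = 72.6666... ≈ 72.67

72.67


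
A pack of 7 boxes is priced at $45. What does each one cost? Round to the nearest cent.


Total cost: $45
Number of items: 7
Unit price: $45 / 7 = $6.4285... ≈ $6.43

$6.43


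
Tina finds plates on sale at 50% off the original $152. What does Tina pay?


Calculate the discount amount:
50% of $152 = $76
Subtract from original:
$152 - $76 = $76

$76


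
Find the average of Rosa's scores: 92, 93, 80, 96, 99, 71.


Add the scores:
92 + 93 + 80 + 96 + 99 + 71 = 531
Divide by the number of tests:
531 / 6 = 88.5

88.5


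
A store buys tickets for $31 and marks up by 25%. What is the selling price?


Calculate the markup amount:
25% of $31 = $7.75
Add to cost:
$31 + $7.75 = $38.75

$38.75


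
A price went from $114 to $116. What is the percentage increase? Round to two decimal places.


Find the absolute change:
|116 - 114| = 2
Divide by original and multiply by 100:
2 / 114 x 100 = 1.7543...% ≈ 1.75%

1.75%


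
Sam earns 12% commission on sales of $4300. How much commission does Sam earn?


Convert rate to decimal:
12% = 0.12
Multiply by sales:
$4300 x 0.12 = $516

$516


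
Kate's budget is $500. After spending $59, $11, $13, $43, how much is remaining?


Add up expenses:
$59 + $11 + $13 + $43 = $126
Subtract from budget:
$500 - $126 = $374

$374


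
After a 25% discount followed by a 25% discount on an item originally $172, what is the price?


First discount:
25% of $172 = $43
Price after first discount:
$172 - $43 = $129
Second discount:
25% of $129 = $32.25
Final price:
$129 - $32.25 = $96.75

$96.75


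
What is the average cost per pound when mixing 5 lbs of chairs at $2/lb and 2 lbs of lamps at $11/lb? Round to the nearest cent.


Cost of chairs:
5 x $2 = $10
Cost of lamps:
2 x $11 = $22
Total cost: $10 + $22 = $32
Total weight: 7 lbs
Average: $32 / 7 = $4.5714... ≈ $4.57/lb

$4.57/lb


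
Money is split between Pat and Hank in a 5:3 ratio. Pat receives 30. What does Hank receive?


Find the multiplier:
30 / 5 = 6
Apply to Hank's share:
3 x 6 = 18

18


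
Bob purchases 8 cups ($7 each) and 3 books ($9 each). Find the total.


Cost of cups:
8 x $7 = $56
Cost of books:
3 x $9 = $27
Add both:
$56 + $27 = $83

$83


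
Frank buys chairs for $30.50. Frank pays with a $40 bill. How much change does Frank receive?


Start with the amount paid:
$40
Subtract the price:
$40 - $30.50 = $9.50

$9.50


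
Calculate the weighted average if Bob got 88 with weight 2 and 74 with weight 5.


Weighted sum:
2 x 88 + 5 x 74 = 546
Total weight:
2 + 5 = 7
Weighted average:
546 / 7 = 78

78


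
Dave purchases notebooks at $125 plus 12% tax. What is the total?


Calculate the tax:
12% of $125 = $15
Add tax to price:
$125 + $15 = $140

$140


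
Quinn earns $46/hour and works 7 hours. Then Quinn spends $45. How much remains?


Calculate earnings:
7 x $46 = $322
Subtract spending:
$322 - $45 = $277

$277


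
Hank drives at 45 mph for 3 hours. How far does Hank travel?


Use the formula: distance = speed x time
Speed = 45 mph, Time = 3 hours
45 x 3 = 135 miles

135 miles


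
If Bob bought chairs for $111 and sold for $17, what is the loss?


Selling price = $17
Cost price = $111
Loss = cost price - selling price:
Loss = $111 - $17 = $94

$94


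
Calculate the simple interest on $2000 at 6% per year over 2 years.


Use the formula I = P x R x T / 100
P x R x T = 2000 x 6 x 2 = 24000
I = 24000 / 100 = $240

$240


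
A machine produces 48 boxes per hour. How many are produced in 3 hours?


Production rate: 48 boxes per hour
Time: 3 hours
Total: 48 x 3 = 144 boxes

144 boxes


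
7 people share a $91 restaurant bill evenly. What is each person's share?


Total bill: $91
Number of people: 7
Each pays: $91 / 7 = $13

$13


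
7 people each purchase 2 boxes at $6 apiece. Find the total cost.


Cost per person:
2 x $6 = $12
Group total:
7 x $12 = $84

$84


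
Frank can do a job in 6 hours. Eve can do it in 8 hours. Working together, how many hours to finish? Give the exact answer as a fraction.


Frank's rate: 1/6 of the job per hour
Eve's rate: 1/8 of the job per hour
Combined rate: 1/6 + 1/8 = 7/24 per hour
Time = 1 / (7/24) = 24/7 hours (≈ 3.43 hours)

24/7 hours


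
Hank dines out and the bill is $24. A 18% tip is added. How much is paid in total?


Calculate the tip:
18% of $24 = $4.32
Add tip to meal cost:
$24 + $4.32 = $28.32

$28.32


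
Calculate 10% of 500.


Convert percentage to decimal:
10% = 0.1
Multiply:
500 x 0.1 = 50

50


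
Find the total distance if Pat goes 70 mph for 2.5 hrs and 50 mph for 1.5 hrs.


Leg 1 distance:
70 x 2.5 = 175 miles
Leg 2 distance:
50 x 1.5 = 75 miles
Total distance:
175 + 75 = 250 miles

250 miles


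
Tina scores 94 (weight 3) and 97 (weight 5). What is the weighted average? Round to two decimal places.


Weighted sum:
3 x 94 + 5 x 97 = 767
Total weight:
3 + 5 = 8
Weighted average:
767 / 8 = 95.875 ≈ 95.88

95.88


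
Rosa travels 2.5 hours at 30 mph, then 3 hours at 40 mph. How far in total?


Leg 1 distance:
30 x 2.5 = 75 miles
Leg 2 distance:
40 x 3 = 120 miles
Total distance:
75 + 120 = 195 miles

195 miles


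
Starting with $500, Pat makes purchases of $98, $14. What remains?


Add up expenses:
$98 + $14 = $112
Subtract from budget:
$500 - $112 = $388

$388


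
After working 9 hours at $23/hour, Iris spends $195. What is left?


Calculate earnings:
9 x $23 = $207
Subtract spending:
$207 - $195 = $12

$12


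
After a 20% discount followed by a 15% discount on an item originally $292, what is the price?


First discount:
20% of $292 = $58.40
Price after first discount:
$292 - $58.40 = $233.60
Second discount:
15% of $233.60 = $35.04
Final price:
$233.60 - $35.04 = $198.56

$198.56


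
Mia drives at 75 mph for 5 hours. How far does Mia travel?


Use the formula: distance = speed x time
Speed = 75 mph, Time = 5 hours
75 x 5 = 375 miles

375 miles


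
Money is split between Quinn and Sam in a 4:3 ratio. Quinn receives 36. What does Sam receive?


Find the multiplier:
36 / 4 = 9
Apply to Sam's share:
3 x 9 = 27

27


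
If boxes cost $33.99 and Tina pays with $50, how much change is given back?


Start with the amount paid:
$50
Subtract the price:
$50 - $33.99 = $16.01

$16.01


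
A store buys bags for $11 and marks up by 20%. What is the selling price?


Calculate the markup amount:
20% of $11 = $2.20
Add to cost:
$11 + $2.20 = $13.20

$13.20


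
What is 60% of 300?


Convert percentage to decimal:
60% = 0.6
Multiply:
300 x 0.6 = 180

180


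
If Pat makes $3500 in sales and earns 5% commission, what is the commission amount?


Convert rate to decimal:
5% = 0.05
Multiply by sales:
$3500 x 0.05 = $175

$175


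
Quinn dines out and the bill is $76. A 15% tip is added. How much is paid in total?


Calculate the tip:
15% of $76 = $11.40
Add tip to meal cost:
$76 + $11.40 = $87.40

$87.40


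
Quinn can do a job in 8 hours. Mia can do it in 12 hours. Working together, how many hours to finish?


Quinn's rate: 1/8 of the job per hour
Mia's rate: 1/12 of the job per hour
Combined rate: 1/8 + 1/12 = 5/24 per hour
Time = 1 / (5/24) = 24/5 = 4.8 hours

4.8 hours


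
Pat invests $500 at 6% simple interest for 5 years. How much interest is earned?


Use the formula I = P x R x T / 100
P x R x T = 500 x 6 x 5 = 15000
I = 15000 / 100 = $150

$150


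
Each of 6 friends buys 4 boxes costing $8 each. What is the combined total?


Cost per person:
4 x $8 = $32
Group total:
6 x $32 = $192

$192


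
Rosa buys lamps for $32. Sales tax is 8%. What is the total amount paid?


Calculate the tax:
8% of $32 = $2.56
Add tax to price:
$32 + $2.56 = $34.56

$34.56


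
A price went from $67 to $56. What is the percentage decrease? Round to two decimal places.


Find the absolute change:
|56 - 67| = 11
Divide by original and multiply by 100:
11 / 67 x 100 = 16.4179...% ≈ 16.42%

16.42%


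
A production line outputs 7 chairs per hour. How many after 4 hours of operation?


Production rate: 7 chairs per hour
Time: 4 hours
Total: 7 x 4 = 28 chairs

28 chairs


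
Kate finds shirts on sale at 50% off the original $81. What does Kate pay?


Calculate the discount amount:
50% of $81 = $40.50
Subtract from original:
$81 - $40.50 = $40.50

$40.50


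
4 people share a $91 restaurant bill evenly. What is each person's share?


Total bill: $91
Number of people: 4
Each pays: $91 / 4 = $22.75

$22.75


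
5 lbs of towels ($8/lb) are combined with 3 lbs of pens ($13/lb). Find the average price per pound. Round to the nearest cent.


Cost of towels:
5 x $8 = $40
Cost of pens:
3 x $13 = $39
Total cost: $40 + $39 = $79
Total weight: 8 lbs
Average: $79 / 8 = $9.875 ≈ $9.88/lb

$9.88/lb


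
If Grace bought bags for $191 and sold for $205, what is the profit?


Selling price = $205
Cost price = $191
Profit = selling price - cost price:
Profit = $205 - $191 = $14

$14


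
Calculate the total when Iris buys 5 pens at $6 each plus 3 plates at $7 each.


Cost of pens:
5 x $6 = $30
Cost of plates:
3 x $7 = $21
Add both:
$30 + $21 = $51

$51


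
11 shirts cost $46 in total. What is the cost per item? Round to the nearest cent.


Total cost: $46
Number of items: 11
Unit price: $46 / 11 = $4.1818... ≈ $4.18

$4.18


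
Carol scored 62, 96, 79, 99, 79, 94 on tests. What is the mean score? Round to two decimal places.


Add the scores:
62 + 96 + 79 + 99 + 79 + 94 = 509
Divide by the number of tests:
509 / 6 = 84.8333... ≈ 84.83

84.83


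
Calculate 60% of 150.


Convert percentage to decimal:
60% = 0.6
Multiply:
150 x 0.6 = 90

90


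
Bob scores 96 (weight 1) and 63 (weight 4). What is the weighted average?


Weighted sum:
1 x 96 + 4 x 63 = 348
Total weight:
1 + 4 = 5
Weighted average:
348 / 5 = 69.6

69.6


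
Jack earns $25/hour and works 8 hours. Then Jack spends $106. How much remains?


Calculate earnings:
8 x $25 = $200
Subtract spending:
$200 - $106 = $94

$94


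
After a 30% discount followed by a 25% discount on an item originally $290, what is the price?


First discount:
30% of $290 = $87
Price after first discount:
$290 - $87 = $203
Second discount:
25% of $203 = $50.75
Final price:
$203 - $50.75 = $152.25

$152.25


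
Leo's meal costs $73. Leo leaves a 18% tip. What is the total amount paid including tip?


Calculate the tip:
18% of $73 = $13.14
Add tip to meal cost:
$73 + $13.14 = $86.14

$86.14


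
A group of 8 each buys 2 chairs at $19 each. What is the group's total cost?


Cost per person:
2 x $19 = $38
Group total:
8 x $38 = $304

$304


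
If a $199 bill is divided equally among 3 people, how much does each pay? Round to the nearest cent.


Total bill: $199
Number of people: 3
Each pays: $199 / 3 = $66.3333... ≈ $66.33

$66.33


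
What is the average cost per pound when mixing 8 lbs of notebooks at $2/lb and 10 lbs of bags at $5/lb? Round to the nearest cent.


Cost of notebooks:
8 x $2 = $16
Cost of bags:
10 x $5 = $50
Total cost: $16 + $50 = $66
Total weight: 18 lbs
Average: $66 / 18 = $3.6666... ≈ $3.67/lb

$3.67/lb


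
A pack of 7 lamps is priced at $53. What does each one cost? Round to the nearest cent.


Total cost: $53
Number of items: 7
Unit price: $53 / 7 = $7.5714... ≈ $7.57

$7.57


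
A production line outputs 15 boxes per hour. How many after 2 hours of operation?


Production rate: 15 boxes per hour
Time: 2 hours
Total: 15 x 2 = 30 boxes

30 boxes


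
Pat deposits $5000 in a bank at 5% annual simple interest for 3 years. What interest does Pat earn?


Use the formula I = P x R x T / 100
P x R x T = 5000 x 5 x 3 = 75000
I = 75000 / 100 = $750

$750


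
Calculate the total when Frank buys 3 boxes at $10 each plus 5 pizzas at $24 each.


Cost of boxes:
3 x $10 = $30
Cost of pizzas:
5 x $24 = $120
Add both:
$30 + $120 = $150

$150


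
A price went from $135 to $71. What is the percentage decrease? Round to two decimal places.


Find the absolute change:
|71 - 135| = 64
Divide by original and multiply by 100:
64 / 135 x 100 = 47.4074...% ≈ 47.41%

47.41%


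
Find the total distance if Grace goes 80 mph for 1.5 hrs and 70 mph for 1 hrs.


Leg 1 distance:
80 x 1.5 = 120 miles
Leg 2 distance:
70 x 1 = 70 miles
Total distance:
120 + 70 = 190 miles

190 miles


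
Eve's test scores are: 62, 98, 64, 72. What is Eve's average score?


Add the scores:
62 + 98 + 64 + 72 = 296
Divide by the number of tests:
296 / 4 = 74

74


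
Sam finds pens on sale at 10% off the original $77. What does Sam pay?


Calculate the discount amount:
10% of $77 = $7.70
Subtract from original:
$77 - $7.70 = $69.30

$69.30


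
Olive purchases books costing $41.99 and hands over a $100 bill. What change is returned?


Start with the amount paid:
$100
Subtract the price:
$100 - $41.99 = $58.01

$58.01


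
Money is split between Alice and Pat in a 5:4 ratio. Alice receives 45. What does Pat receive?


Find the multiplier:
45 / 5 = 9
Apply to Pat's share:
4 x 9 = 36

36


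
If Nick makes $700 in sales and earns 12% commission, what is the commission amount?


Convert rate to decimal:
12% = 0.12
Multiply by sales:
$700 x 0.12 = $84

$84


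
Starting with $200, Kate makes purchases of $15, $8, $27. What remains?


Add up expenses:
$15 + $8 + $27 = $50
Subtract from budget:
$200 - $50 = $150

$150


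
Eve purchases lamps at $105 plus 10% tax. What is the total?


Calculate the tax:
10% of $105 = $10.50
Add tax to price:
$105 + $10.50 = $115.50

$115.50


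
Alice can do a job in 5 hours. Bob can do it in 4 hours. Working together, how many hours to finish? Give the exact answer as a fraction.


Alice's rate: 1/5 of the job per hour
Bob's rate: 1/4 of the job per hour
Combined rate: 1/5 + 1/4 = 9/20 per hour
Time = 1 / (9/20) = 20/9 hours (≈ 2.22 hours)

20/9 hours


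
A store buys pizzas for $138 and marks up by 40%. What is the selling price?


Calculate the markup amount:
40% of $138 = $55.20
Add to cost:
$138 + $55.20 = $193.20

$193.20


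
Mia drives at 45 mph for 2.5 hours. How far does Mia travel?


Use the formula: distance = speed x time
Speed = 45 mph, Time = 2.5 hours
45 x 2.5 = 112.5 miles

112.5 miles


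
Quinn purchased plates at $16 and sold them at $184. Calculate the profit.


Selling price = $184
Cost price = $16
Profit = selling price - cost price:
Profit = $184 - $16 = $168

$168


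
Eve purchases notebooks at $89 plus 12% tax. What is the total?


Calculate the tax:
12% of $89 = $10.68
Add tax to price:
$89 + $10.68 = $99.68

$99.68


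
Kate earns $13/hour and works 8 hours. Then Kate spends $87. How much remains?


Calculate earnings:
8 x $13 = $104
Subtract spending:
$104 - $87 = $17

$17


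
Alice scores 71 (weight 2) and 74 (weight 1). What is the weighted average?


Weighted sum:
2 x 71 + 1 x 74 = 216
Total weight:
2 + 1 = 3
Weighted average:
216 / 3 = 72

72


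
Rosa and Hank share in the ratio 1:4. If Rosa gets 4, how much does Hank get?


Find the multiplier:
4 / 1 = 4
Apply to Hank's share:
4 x 4 = 16

16


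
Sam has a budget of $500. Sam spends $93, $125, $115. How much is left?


Add up expenses:
$93 + $125 + $115 = $333
Subtract from budget:
$500 - $333 = $167

$167


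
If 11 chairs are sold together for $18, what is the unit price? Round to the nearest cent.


Total cost: $18
Number of items: 11
Unit price: $18 / 11 = $1.6363... ≈ $1.64

$1.64


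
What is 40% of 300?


Convert percentage to decimal:
40% = 0.4
Multiply:
300 x 0.4 = 120

120


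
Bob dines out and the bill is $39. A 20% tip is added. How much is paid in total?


Calculate the tip:
20% of $39 = $7.80
Add tip to meal cost:
$39 + $7.80 = $46.80

$46.80


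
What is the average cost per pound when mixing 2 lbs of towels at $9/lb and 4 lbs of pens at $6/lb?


Cost of towels:
2 x $9 = $18
Cost of pens:
4 x $6 = $24
Total cost: $18 + $24 = $42
Total weight: 6 lbs
Average: $42 / 6 = $7/lb

$7/lb


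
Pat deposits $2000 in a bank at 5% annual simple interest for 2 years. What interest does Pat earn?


Use the formula I = P x R x T / 100
P x R x T = 2000 x 5 x 2 = 20000
I = 20000 / 100 = $200

$200


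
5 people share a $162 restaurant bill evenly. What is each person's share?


Total bill: $162
Number of people: 5
Each pays: $162 / 5 = $32.40

$32.40


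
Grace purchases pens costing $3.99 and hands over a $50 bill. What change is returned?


Start with the amount paid:
$50
Subtract the price:
$50 - $3.99 = $46.01

$46.01


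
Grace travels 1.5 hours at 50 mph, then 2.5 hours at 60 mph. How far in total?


Leg 1 distance:
50 x 1.5 = 75 miles
Leg 2 distance:
60 x 2.5 = 150 miles
Total distance:
75 + 150 = 225 miles

225 miles


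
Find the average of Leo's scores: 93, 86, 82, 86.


Add the scores:
93 + 86 + 82 + 86 = 347
Divide by the number of tests:
347 / 4 = 86.75

86.75


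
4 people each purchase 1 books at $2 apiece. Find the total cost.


Cost per person:
1 x $2 = $2
Group total:
4 x $2 = $8

$8


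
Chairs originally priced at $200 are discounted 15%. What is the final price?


Calculate the discount amount:
15% of $200 = $30
Subtract from original:
$200 - $30 = $170

$170


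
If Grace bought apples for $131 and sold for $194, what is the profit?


Selling price = $194
Cost price = $131
Profit = selling price - cost price:
Profit = $194 - $131 = $63

$63


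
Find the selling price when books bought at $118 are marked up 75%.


Calculate the markup amount:
75% of $118 = $88.50
Add to cost:
$118 + $88.50 = $206.50

$206.50


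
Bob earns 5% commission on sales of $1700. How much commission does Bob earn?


Convert rate to decimal:
5% = 0.05
Multiply by sales:
$1700 x 0.05 = $85

$85


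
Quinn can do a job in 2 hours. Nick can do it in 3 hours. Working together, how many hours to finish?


Quinn's rate: 1/2 of the job per hour
Nick's rate: 1/3 of the job per hour
Combined rate: 1/2 + 1/3 = 5/6 per hour
Time = 1 / (5/6) = 6/5 = 1.2 hours

1.2 hours


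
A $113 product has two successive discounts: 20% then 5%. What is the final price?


First discount:
20% of $113 = $22.60
Price after first discount:
$113 - $22.60 = $90.40
Second discount:
5% of $90.40 = $4.52
Final price:
$90.40 - $4.52 = $85.88

$85.88


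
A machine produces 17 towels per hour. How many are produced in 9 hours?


Production rate: 17 towels per hour
Time: 9 hours
Total: 17 x 9 = 153 towels

153 towels


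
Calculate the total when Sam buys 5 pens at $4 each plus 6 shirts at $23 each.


Cost of pens:
5 x $4 = $20
Cost of shirts:
6 x $23 = $138
Add both:
$20 + $138 = $158

$158


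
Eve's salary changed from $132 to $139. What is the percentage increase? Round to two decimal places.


Find the absolute change:
|139 - 132| = 7
Divide by original and multiply by 100:
7 / 132 x 100 = 5.3030...% ≈ 5.3%

5.3%


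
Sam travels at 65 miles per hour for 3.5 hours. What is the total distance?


Use the formula: distance = speed x time
Speed = 65 mph, Time = 3.5 hours
65 x 3.5 = 227.5 miles

227.5 miles


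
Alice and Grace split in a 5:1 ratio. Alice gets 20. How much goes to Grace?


Find the multiplier:
20 / 5 = 4
Apply to Grace's share:
1 x 4 = 4

4


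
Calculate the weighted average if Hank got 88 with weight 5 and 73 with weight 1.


Weighted sum:
5 x 88 + 1 x 73 = 513
Total weight:
5 + 1 = 6
Weighted average:
513 / 6 = 85.5

85.5


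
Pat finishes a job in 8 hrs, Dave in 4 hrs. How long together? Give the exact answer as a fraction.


Pat's rate: 1/8 of the job per hour
Dave's rate: 1/4 of the job per hour
Combined rate: 1/8 + 1/4 = 3/8 per hour
Time = 1 / (3/8) = 8/3 hours (≈ 2.67 hours)

8/3 hours


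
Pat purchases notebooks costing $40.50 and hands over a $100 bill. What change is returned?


Start with the amount paid:
$100
Subtract the price:
$100 - $40.50 = $59.50

$59.50


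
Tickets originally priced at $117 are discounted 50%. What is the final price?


Calculate the discount amount:
50% of $117 = $58.50
Subtract from original:
$117 - $58.50 = $58.50

$58.50


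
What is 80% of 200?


Convert percentage to decimal:
80% = 0.8
Multiply:
200 x 0.8 = 160

160


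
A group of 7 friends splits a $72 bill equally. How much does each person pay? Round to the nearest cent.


Total bill: $72
Number of people: 7
Each pays: $72 / 7 = $10.2857... ≈ $10.29

$10.29


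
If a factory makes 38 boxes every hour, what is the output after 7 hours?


Production rate: 38 boxes per hour
Time: 7 hours
Total: 38 x 7 = 266 boxes

266 boxes


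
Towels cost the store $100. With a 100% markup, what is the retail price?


Calculate the markup amount:
100% of $100 = $100
Add to cost:
$100 + $100 = $200

$200


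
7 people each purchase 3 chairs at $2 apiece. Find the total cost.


Cost per person:
3 x $2 = $6
Group total:
7 x $6 = $42

$42


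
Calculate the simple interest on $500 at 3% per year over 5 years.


Use the formula I = P x R x T / 100
P x R x T = 500 x 3 x 5 = 7500
I = 7500 / 100 = $75

$75


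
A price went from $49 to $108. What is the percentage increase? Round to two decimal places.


Find the absolute change:
|108 - 49| = 59
Divide by original and multiply by 100:
59 / 49 x 100 = 120.4081...% ≈ 120.41%

120.41%


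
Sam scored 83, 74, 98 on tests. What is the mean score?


Add the scores:
83 + 74 + 98 = 255
Divide by the number of tests:
255 / 3 = 85

85


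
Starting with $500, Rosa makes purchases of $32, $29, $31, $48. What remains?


Add up expenses:
$32 + $29 + $31 + $48 = $140
Subtract from budget:
$500 - $140 = $360

$360


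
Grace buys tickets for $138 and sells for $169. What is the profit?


Selling price = $169
Cost price = $138
Profit = selling price - cost price:
Profit = $169 - $138 = $31

$31


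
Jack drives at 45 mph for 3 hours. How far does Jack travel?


Use the formula: distance = speed x time
Speed = 45 mph, Time = 3 hours
45 x 3 = 135 miles

135 miles


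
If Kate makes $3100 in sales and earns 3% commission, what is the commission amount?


Convert rate to decimal:
3% = 0.03
Multiply by sales:
$3100 x 0.03 = $93

$93


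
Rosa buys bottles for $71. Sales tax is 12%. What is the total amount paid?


Calculate the tax:
12% of $71 = $8.52
Add tax to price:
$71 + $8.52 = $79.52

$79.52


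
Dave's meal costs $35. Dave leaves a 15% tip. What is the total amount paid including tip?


Calculate the tip:
15% of $35 = $5.25
Add tip to meal cost:
$35 + $5.25 = $40.25

$40.25


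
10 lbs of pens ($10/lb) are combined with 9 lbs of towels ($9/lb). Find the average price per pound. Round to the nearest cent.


Cost of pens:
10 x $10 = $100
Cost of towels:
9 x $9 = $81
Total cost: $100 + $81 = $181
Total weight: 19 lbs
Average: $181 / 19 = $9.5263... ≈ $9.53/lb

$9.53/lb


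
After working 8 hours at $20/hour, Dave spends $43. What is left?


Calculate earnings:
8 x $20 = $160
Subtract spending:
$160 - $43 = $117

$117


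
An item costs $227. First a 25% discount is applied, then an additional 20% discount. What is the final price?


First discount:
25% of $227 = $56.75
Price after first discount:
$227 - $56.75 = $170.25
Second discount:
20% of $170.25 = $34.05
Final price:
$170.25 - $34.05 = $136.20

$136.20


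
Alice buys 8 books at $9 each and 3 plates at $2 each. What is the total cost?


Cost of books:
8 x $9 = $72
Cost of plates:
3 x $2 = $6
Add both:
$72 + $6 = $78

$78


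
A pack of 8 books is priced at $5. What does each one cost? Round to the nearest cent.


Total cost: $5
Number of items: 8
Unit price: $5 / 8 = $0.625 ≈ $0.63

$0.63


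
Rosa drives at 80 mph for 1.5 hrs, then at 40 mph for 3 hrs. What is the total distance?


Leg 1 distance:
80 x 1.5 = 120 miles
Leg 2 distance:
40 x 3 = 120 miles
Total distance:
120 + 120 = 240 miles

240 miles


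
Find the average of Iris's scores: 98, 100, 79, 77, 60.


Add the scores:
98 + 100 + 79 + 77 + 60 = 414
Divide by the number of tests:
414 / 5 = 82.8

82.8


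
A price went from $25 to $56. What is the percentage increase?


Find the absolute change:
|56 - 25| = 31
Divide by original and multiply by 100:
31 / 25 x 100 = 124%

124%


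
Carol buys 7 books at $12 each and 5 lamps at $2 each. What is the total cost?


Cost of books:
7 x $12 = $84
Cost of lamps:
5 x $2 = $10
Add both:
$84 + $10 = $94

$94


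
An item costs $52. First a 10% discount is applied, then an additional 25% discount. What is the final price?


First discount:
10% of $52 = $5.20
Price after first discount:
$52 - $5.20 = $46.80
Second discount:
25% of $46.80 = $11.70
Final price:
$46.80 - $11.70 = $35.10

$35.10


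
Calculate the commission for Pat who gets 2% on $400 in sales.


Convert rate to decimal:
2% = 0.02
Multiply by sales:
$400 x 0.02 = $8

$8


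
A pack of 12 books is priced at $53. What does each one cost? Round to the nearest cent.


Total cost: $53
Number of items: 12
Unit price: $53 / 12 = $4.4166... ≈ $4.42

$4.42


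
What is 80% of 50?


Convert percentage to decimal:
80% = 0.8
Multiply:
50 x 0.8 = 40

40


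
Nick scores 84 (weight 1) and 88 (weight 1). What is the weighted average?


Weighted sum:
1 x 84 + 1 x 88 = 172
Total weight:
1 + 1 = 2
Weighted average:
172 / 2 = 86

86


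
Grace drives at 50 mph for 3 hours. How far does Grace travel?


Use the formula: distance = speed x time
Speed = 50 mph, Time = 3 hours
50 x 3 = 150 miles

150 miles


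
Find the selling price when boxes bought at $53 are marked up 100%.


Calculate the markup amount:
100% of $53 = $53
Add to cost:
$53 + $53 = $106

$106


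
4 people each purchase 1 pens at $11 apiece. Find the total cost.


Cost per person:
1 x $11 = $11
Group total:
4 x $11 = $44

$44


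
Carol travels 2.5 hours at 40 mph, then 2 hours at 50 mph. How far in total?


Leg 1 distance:
40 x 2.5 = 100 miles
Leg 2 distance:
50 x 2 = 100 miles
Total distance:
100 + 100 = 200 miles

200 miles


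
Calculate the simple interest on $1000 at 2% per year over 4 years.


Use the formula I = P x R x T / 100
P x R x T = 1000 x 2 x 4 = 8000
I = 8000 / 100 = $80

$80


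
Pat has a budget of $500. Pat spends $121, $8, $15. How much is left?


Add up expenses:
$121 + $8 + $15 = $144
Subtract from budget:
$500 - $144 = $356

$356


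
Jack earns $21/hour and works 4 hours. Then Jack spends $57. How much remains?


Calculate earnings:
4 x $21 = $84
Subtract spending:
$84 - $57 = $27

$27


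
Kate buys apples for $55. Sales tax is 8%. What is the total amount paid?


Calculate the tax:
8% of $55 = $4.40
Add tax to price:
$55 + $4.40 = $59.40

$59.40


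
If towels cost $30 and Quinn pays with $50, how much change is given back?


Start with the amount paid:
$50
Subtract the price:
$50 - $30 = $20

$20


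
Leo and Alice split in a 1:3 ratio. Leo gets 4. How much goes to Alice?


Find the multiplier:
4 / 1 = 4
Apply to Alice's share:
3 x 4 = 12

12


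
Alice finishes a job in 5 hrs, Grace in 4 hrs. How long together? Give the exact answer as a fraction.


Alice's rate: 1/5 of the job per hour
Grace's rate: 1/4 of the job per hour
Combined rate: 1/5 + 1/4 = 9/20 per hour
Time = 1 / (9/20) = 20/9 hours (≈ 2.22 hours)

20/9 hours


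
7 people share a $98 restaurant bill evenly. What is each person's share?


Total bill: $98
Number of people: 7
Each pays: $98 / 7 = $14

$14


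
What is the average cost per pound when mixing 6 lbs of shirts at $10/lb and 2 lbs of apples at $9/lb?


Cost of shirts:
6 x $10 = $60
Cost of apples:
2 x $9 = $18
Total cost: $60 + $18 = $78
Total weight: 8 lbs
Average: $78 / 8 = $9.75/lb

$9.75/lb


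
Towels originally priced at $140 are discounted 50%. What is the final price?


Calculate the discount amount:
50% of $140 = $70
Subtract from original:
$140 - $70 = $70

$70


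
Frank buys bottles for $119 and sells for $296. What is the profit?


Selling price = $296
Cost price = $119
Profit = selling price - cost price:
Profit = $296 - $119 = $177

$177


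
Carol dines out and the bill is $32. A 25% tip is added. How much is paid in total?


Calculate the tip:
25% of $32 = $8
Add tip to meal cost:
$32 + $8 = $40

$40


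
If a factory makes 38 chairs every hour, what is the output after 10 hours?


Production rate: 38 chairs per hour
Time: 10 hours
Total: 38 x 10 = 380 chairs

380 chairs


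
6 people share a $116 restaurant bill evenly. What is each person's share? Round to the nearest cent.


Total bill: $116
Number of people: 6
Each pays: $116 / 6 = $19.3333... ≈ $19.33

$19.33


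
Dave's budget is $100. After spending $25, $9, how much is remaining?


Add up expenses:
$25 + $9 = $34
Subtract from budget:
$100 - $34 = $66

$66


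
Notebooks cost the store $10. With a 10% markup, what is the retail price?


Calculate the markup amount:
10% of $10 = $1
Add to cost:
$10 + $1 = $11

$11


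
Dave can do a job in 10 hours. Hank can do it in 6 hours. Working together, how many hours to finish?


Dave's rate: 1/10 of the job per hour
Hank's rate: 1/6 of the job per hour
Combined rate: 1/10 + 1/6 = 4/15 per hour
Time = 1 / (4/15) = 15/4 = 3.75 hours

3.75 hours


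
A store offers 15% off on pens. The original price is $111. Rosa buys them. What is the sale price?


Calculate the discount amount:
15% of $111 = $16.65
Subtract from original:
$111 - $16.65 = $94.35

$94.35


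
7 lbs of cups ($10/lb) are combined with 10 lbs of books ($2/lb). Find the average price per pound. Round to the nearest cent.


Cost of cups:
7 x $10 = $70
Cost of books:
10 x $2 = $20
Total cost: $70 + $20 = $90
Total weight: 17 lbs
Average: $90 / 17 = $5.2941... ≈ $5.29/lb

$5.29/lb


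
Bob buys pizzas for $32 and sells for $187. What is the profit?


Selling price = $187
Cost price = $32
Profit = selling price - cost price:
Profit = $187 - $32 = $155

$155


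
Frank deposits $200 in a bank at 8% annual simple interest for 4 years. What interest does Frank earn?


Use the formula I = P x R x T / 100
P x R x T = 200 x 8 x 4 = 6400
I = 6400 / 100 = $64

$64


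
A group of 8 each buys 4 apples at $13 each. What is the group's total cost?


Cost per person:
4 x $13 = $52
Group total:
8 x $52 = $416

$416


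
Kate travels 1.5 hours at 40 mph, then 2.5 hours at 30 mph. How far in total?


Leg 1 distance:
40 x 1.5 = 60 miles
Leg 2 distance:
30 x 2.5 = 75 miles
Total distance:
60 + 75 = 135 miles

135 miles


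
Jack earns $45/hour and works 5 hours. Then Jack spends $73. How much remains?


Calculate earnings:
5 x $45 = $225
Subtract spending:
$225 - $73 = $152

$152


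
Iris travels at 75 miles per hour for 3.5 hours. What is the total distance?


Use the formula: distance = speed x time
Speed = 75 mph, Time = 3.5 hours
75 x 3.5 = 262.5 miles

262.5 miles


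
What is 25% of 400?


Convert percentage to decimal:
25% = 0.25
Multiply:
400 x 0.25 = 100

100


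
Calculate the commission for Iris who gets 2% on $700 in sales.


Convert rate to decimal:
2% = 0.02
Multiply by sales:
$700 x 0.02 = $14

$14


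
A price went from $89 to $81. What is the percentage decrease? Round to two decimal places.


Find the absolute change:
|81 - 89| = 8
Divide by original and multiply by 100:
8 / 89 x 100 = 8.9887...% ≈ 8.99%

8.99%


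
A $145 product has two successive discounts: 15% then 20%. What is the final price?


First discount:
15% of $145 = $21.75
Price after first discount:
$145 - $21.75 = $123.25
Second discount:
20% of $123.25 = $24.65
Final price:
$123.25 - $24.65 = $98.60

$98.60


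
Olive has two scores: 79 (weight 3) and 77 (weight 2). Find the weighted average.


Weighted sum:
3 x 79 + 2 x 77 = 391
Total weight:
3 + 2 = 5
Weighted average:
391 / 5 = 78.2

78.2


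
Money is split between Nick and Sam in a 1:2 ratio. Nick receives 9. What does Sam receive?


Find the multiplier:
9 / 1 = 9
Apply to Sam's share:
2 x 9 = 18

18


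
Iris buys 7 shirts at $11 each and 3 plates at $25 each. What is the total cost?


Cost of shirts:
7 x $11 = $77
Cost of plates:
3 x $25 = $75
Add both:
$77 + $75 = $152

$152


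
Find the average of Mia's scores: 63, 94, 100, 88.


Add the scores:
63 + 94 + 100 + 88 = 345
Divide by the number of tests:
345 / 4 = 86.25

86.25


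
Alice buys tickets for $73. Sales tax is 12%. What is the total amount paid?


Calculate the tax:
12% of $73 = $8.76
Add tax to price:
$73 + $8.76 = $81.76

$81.76


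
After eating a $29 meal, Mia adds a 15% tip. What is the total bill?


Calculate the tip:
15% of $29 = $4.35
Add tip to meal cost:
$29 + $4.35 = $33.35

$33.35


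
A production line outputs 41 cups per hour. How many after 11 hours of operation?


Production rate: 41 cups per hour
Time: 11 hours
Total: 41 x 11 = 451 cups

451 cups


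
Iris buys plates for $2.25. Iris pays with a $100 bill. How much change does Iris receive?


Start with the amount paid:
$100
Subtract the price:
$100 - $2.25 = $97.75

$97.75


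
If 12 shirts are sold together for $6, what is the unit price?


Total cost: $6
Number of items: 12
Unit price: $6 / 12 = $0.50

$0.50


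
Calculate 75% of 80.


Convert percentage to decimal:
75% = 0.75
Multiply:
80 x 0.75 = 60

60


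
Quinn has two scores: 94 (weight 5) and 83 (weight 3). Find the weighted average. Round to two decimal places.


Weighted sum:
5 x 94 + 3 x 83 = 719
Total weight:
5 + 3 = 8
Weighted average:
719 / 8 = 89.875 ≈ 89.88

89.88


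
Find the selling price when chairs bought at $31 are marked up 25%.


Calculate the markup amount:
25% of $31 = $7.75
Add to cost:
$31 + $7.75 = $38.75

$38.75


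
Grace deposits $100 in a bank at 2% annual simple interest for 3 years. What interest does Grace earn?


Use the formula I = P x R x T / 100
P x R x T = 100 x 2 x 3 = 600
I = 600 / 100 = $6

$6


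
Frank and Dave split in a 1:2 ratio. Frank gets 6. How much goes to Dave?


Find the multiplier:
6 / 1 = 6
Apply to Dave's share:
2 x 6 = 12

12


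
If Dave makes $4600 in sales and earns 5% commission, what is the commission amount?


Convert rate to decimal:
5% = 0.05
Multiply by sales:
$4600 x 0.05 = $230

$230


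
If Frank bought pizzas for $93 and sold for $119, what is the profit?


Selling price = $119
Cost price = $93
Profit = selling price - cost price:
Profit = $119 - $93 = $26

$26


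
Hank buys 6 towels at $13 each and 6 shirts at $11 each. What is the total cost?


Cost of towels:
6 x $13 = $78
Cost of shirts:
6 x $11 = $66
Add both:
$78 + $66 = $144

$144


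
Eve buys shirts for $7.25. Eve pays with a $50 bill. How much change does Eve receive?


Start with the amount paid:
$50
Subtract the price:
$50 - $7.25 = $42.75

$42.75


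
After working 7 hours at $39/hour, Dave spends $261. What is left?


Calculate earnings:
7 x $39 = $273
Subtract spending:
$273 - $261 = $12

$12


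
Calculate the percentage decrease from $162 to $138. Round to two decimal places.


Find the absolute change:
|138 - 162| = 24
Divide by original and multiply by 100:
24 / 162 x 100 = 14.8148...% ≈ 14.81%

14.81%


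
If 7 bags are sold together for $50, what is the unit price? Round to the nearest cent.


Total cost: $50
Number of items: 7
Unit price: $50 / 7 = $7.1428... ≈ $7.14

$7.14


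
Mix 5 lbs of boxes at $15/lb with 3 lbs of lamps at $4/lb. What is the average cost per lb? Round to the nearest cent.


Cost of boxes:
5 x $15 = $75
Cost of lamps:
3 x $4 = $12
Total cost: $75 + $12 = $87
Total weight: 8 lbs
Average: $87 / 8 = $10.875 ≈ $10.88/lb

$10.88/lb


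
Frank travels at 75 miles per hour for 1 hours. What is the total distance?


Use the formula: distance = speed x time
Speed = 75 mph, Time = 1 hours
75 x 1 = 75 miles

75 miles


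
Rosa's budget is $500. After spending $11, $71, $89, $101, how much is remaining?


Add up expenses:
$11 + $71 + $89 + $101 = $272
Subtract from budget:
$500 - $272 = $228

$228


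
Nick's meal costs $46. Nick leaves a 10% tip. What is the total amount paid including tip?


Calculate the tip:
10% of $46 = $4.60
Add tip to meal cost:
$46 + $4.60 = $50.60

$50.60


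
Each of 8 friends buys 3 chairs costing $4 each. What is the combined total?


Cost per person:
3 x $4 = $12
Group total:
8 x $12 = $96

$96


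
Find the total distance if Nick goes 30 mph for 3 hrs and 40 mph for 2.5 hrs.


Leg 1 distance:
30 x 3 = 90 miles
Leg 2 distance:
40 x 2.5 = 100 miles
Total distance:
90 + 100 = 190 miles

190 miles


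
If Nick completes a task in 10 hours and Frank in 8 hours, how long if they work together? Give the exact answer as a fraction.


Nick's rate: 1/10 of the job per hour
Frank's rate: 1/8 of the job per hour
Combined rate: 1/10 + 1/8 = 9/40 per hour
Time = 1 / (9/40) = 40/9 hours (≈ 4.44 hours)

40/9 hours


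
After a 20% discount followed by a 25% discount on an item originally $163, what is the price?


First discount:
20% of $163 = $32.60
Price after first discount:
$163 - $32.60 = $130.40
Second discount:
25% of $130.40 = $32.60
Final price:
$130.40 - $32.60 = $97.80

$97.80


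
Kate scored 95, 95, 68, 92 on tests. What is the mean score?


Add the scores:
95 + 95 + 68 + 92 = 350
Divide by the number of tests:
350 / 4 = 87.5

87.5


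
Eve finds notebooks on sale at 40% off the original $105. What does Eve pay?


Calculate the discount amount:
40% of $105 = $42
Subtract from original:
$105 - $42 = $63

$63


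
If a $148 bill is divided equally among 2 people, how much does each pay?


Total bill: $148
Number of people: 2
Each pays: $148 / 2 = $74

$74


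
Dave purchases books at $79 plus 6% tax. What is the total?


Calculate the tax:
6% of $79 = $4.74
Add tax to price:
$79 + $4.74 = $83.74

$83.74


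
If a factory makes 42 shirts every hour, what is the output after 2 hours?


Production rate: 42 shirts per hour
Time: 2 hours
Total: 42 x 2 = 84 shirts

84 shirts


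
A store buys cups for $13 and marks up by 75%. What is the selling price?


Calculate the markup amount:
75% of $13 = $9.75
Add to cost:
$13 + $9.75 = $22.75

$22.75


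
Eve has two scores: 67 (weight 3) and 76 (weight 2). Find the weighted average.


Weighted sum:
3 x 67 + 2 x 76 = 353
Total weight:
3 + 2 = 5
Weighted average:
353 / 5 = 70.6

70.6
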